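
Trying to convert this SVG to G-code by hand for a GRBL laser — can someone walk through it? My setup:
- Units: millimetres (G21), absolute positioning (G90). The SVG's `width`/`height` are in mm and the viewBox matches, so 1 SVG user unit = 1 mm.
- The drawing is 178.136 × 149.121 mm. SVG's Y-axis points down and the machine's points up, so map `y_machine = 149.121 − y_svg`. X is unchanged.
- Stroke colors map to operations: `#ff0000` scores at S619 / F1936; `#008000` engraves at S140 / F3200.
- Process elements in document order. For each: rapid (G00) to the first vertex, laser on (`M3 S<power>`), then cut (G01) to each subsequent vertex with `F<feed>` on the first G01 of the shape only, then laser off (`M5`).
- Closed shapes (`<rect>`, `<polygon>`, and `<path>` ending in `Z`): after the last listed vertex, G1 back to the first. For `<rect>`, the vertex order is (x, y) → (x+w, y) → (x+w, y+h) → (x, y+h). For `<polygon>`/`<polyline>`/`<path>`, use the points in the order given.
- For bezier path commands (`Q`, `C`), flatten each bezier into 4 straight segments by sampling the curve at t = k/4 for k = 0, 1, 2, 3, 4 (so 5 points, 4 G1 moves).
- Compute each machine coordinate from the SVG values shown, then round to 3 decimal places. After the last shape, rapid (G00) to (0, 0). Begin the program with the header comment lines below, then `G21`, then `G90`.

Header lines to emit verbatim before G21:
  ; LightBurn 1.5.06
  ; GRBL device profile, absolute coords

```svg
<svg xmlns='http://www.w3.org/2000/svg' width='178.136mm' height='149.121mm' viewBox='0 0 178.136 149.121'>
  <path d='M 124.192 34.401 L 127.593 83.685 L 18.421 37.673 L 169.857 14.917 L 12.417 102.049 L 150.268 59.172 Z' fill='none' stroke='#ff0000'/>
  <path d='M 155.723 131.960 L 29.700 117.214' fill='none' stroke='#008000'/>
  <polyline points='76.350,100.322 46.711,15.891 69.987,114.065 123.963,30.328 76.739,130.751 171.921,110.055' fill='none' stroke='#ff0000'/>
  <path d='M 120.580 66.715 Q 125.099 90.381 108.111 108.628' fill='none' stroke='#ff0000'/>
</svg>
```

Since the viewBox matches the mm dimensions, user units are millimetres directly. The only transform is the Y-flip y_m = 149.121 − y_svg.

Shape 1 is a closed polygon drawn with `<path>`. Its stroke #ff0000 means score at S619, F1936. After flipping Y the toolpath is (124.192,114.720) → (127.593,65.436) → (18.421,111.448) → (169.857,134.204) → (12.417,47.072) → (150.268,89.949) → (124.192,114.720), returning to the start.

Shape 2 is a line segment drawn with `<path>`. Its stroke #008000 means engrave at S140, F3200. After flipping Y the toolpath is (155.723,17.161) → (29.700,31.907).

Shape 3 is a open polyline drawn with `<polyline>`. Its stroke #ff0000 means score at S619, F1936. After flipping Y the toolpath is (76.350,48.799) → (46.711,133.230) → (69.987,35.056) → (123.963,118.793) → (76.739,18.370) → (171.921,39.066).

Shape 4 is a quadratic bezier drawn with `<path>`. Its stroke #ff0000 means score at S619, F1936. After flipping Y the toolpath is (120.580,82.406) → (121.495,70.912) → (119.722,60.095) → (115.261,49.955) → (108.111,40.493).

; LightBurn 1.5.06
; GRBL device profile, absolute coords
G21
G90
G00 X124.192 Y114.720
M3 S619
G01 X127.593 Y65.436 F1936
G01 X18.421 Y111.448
G01 X169.857 Y134.204
G01 X12.417 Y47.072
G01 X150.268 Y89.949
G01 X124.192 Y114.720
M5
G00 X155.723 Y17.161
M3 S140
G01 X29.700 Y31.907 F3200
M5
G00 X76.350 Y48.799
M3 S619
G01 X46.711 Y133.230 F1936
G01 X69.987 Y35.056
G01 X123.963 Y118.793
G01 X76.739 Y18.370
G01 X171.921 Y39.066
M5
G00 X120.580 Y82.406
M3 S619
G01 X121.495 Y70.912 F1936
G01 X119.722 Y60.095
G01 X115.261 Y49.955
G01 X108.111 Y40.493
M5
G00 X0.000 Y0.000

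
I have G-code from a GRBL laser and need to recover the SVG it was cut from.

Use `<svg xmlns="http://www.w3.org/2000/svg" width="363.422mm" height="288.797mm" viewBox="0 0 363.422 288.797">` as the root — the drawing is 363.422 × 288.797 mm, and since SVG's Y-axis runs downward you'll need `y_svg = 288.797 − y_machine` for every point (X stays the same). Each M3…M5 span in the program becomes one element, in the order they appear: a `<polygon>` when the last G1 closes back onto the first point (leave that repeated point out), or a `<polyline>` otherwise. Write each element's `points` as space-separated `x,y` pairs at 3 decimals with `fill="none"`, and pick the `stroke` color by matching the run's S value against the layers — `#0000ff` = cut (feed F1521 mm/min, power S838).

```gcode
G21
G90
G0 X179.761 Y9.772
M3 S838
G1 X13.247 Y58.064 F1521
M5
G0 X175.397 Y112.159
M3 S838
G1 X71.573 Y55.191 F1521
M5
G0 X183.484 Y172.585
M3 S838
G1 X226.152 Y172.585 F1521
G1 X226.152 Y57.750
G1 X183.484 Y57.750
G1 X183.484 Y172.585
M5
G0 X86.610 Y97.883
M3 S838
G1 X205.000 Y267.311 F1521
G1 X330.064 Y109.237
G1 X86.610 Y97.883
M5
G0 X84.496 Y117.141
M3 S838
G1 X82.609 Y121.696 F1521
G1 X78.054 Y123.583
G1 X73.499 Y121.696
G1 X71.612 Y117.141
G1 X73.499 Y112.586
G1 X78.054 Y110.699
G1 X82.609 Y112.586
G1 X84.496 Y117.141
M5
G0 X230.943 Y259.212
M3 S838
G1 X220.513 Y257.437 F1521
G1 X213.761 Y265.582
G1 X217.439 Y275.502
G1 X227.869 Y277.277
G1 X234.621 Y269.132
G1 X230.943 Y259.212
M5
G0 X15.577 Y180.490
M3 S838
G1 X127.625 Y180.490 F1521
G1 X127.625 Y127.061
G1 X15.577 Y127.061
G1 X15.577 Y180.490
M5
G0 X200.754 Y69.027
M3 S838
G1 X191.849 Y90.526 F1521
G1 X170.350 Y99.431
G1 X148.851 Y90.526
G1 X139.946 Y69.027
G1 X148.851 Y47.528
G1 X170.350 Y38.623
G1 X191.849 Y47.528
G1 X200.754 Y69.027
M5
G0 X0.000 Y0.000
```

<svg xmlns="http://www.w3.org/2000/svg" width="363.422mm" height="288.797mm" viewBox="0 0 363.422 288.797">
  <polyline points="179.761,279.025 13.247,230.733" fill="none" stroke="#0000ff"/>
  <polyline points="175.397,176.638 71.573,233.606" fill="none" stroke="#0000ff"/>
  <polygon points="183.484,116.212 226.152,116.212 226.152,231.047 183.484,231.047" fill="none" stroke="#0000ff"/>
  <polygon points="86.610,190.914 205.000,21.486 330.064,179.560" fill="none" stroke="#0000ff"/>
  <polygon points="84.496,171.656 82.609,167.101 78.054,165.214 73.499,167.101 71.612,171.656 73.499,176.211 78.054,178.098 82.609,176.211" fill="none" stroke="#0000ff"/>
  <polygon points="230.943,29.585 220.513,31.360 213.761,23.215 217.439,13.295 227.869,11.520 234.621,19.665" fill="none" stroke="#0000ff"/>
  <polygon points="15.577,108.307 127.625,108.307 127.625,161.736 15.577,161.736" fill="none" stroke="#0000ff"/>
  <polygon points="200.754,219.770 191.849,198.271 170.350,189.366 148.851,198.271 139.946,219.770 148.851,241.269 170.350,250.174 191.849,241.269" fill="none" stroke="#0000ff"/>
</svg>

Machine Y-up, SVG Y-down with viewBox height 288.797, so y_svg = 288.797 − y_machine; X carries over. Every run uses S838, so all elements get stroke `#0000ff` (cut).

Run 1: The run is open, so emit a `<polyline>` with points (Y-flipped): 179.761,279.025 13.247,230.733.

Run 2: The run is open, so emit a `<polyline>` with points (Y-flipped): 175.397,176.638 71.573,233.606.

Run 3: The run returns to its start, so emit a `<polygon>` with points (Y-flipped): 183.484,116.212 226.152,116.212 226.152,231.047 183.484,231.047.

Run 4: The run returns to its start, so emit a `<polygon>` with points (Y-flipped): 86.610,190.914 205.000,21.486 330.064,179.560.

Run 5: The run returns to its start, so emit a `<polygon>` with points (Y-flipped): 84.496,171.656 82.609,167.101 78.054,165.214 73.499,167.101 71.612,171.656 73.499,176.211 78.054,178.098 82.609,176.211.

Run 6: The run returns to its start, so emit a `<polygon>` with points (Y-flipped): 230.943,29.585 220.513,31.360 213.761,23.215 217.439,13.295 227.869,11.520 234.621,19.665.

Run 7: The run returns to its start, so emit a `<polygon>` with points (Y-flipped): 15.577,108.307 127.625,108.307 127.625,161.736 15.577,161.736.

Run 8: The run returns to its start, so emit a `<polygon>` with points (Y-flipped): 200.754,219.770 191.849,198.271 170.350,189.366 148.851,198.271 139.946,219.770 148.851,241.269 170.350,250.174 191.849,241.269.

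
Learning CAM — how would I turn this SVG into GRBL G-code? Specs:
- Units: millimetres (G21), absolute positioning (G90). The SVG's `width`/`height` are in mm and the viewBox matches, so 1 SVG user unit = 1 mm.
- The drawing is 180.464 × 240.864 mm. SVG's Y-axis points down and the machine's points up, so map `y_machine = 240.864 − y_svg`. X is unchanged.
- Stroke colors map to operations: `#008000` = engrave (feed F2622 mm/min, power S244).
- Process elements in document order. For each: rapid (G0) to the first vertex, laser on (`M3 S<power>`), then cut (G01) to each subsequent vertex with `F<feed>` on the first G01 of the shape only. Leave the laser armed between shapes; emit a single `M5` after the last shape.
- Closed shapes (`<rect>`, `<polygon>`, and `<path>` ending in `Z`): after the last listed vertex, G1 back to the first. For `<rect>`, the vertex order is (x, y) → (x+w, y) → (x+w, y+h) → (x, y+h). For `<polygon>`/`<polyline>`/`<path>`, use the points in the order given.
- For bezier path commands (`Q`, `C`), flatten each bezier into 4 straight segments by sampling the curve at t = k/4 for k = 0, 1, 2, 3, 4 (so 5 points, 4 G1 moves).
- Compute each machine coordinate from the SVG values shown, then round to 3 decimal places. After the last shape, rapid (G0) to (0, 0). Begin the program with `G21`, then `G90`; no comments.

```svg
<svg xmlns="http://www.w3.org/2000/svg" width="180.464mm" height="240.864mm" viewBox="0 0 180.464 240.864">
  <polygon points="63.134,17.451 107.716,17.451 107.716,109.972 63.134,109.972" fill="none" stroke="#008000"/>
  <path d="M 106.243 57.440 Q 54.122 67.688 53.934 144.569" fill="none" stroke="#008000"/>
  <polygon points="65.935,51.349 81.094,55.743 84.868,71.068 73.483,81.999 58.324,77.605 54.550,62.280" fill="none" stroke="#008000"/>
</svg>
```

G21
G90
G0 X63.134 Y223.413
M3 S244
G01 X107.716 Y223.413 F2622
G01 X107.716 Y130.892
G01 X63.134 Y130.892
G01 X63.134 Y223.413
G0 X106.243 Y183.424
M3 S244
G01 X83.428 Y174.135 F2622
G01 X67.105 Y156.518
G01 X57.274 Y130.571
G01 X53.934 Y96.295
G0 X65.935 Y189.515
M3 S244
G01 X81.094 Y185.121 F2622
G01 X84.868 Y169.796
G01 X73.483 Y158.865
G01 X58.324 Y163.259
G01 X54.550 Y178.584
G01 X65.935 Y189.515
M5
G0 X0.000 Y0.000

1 u = 1 mm; y_m = 240.864 − y.

[1] `<polygon>` rectangle, #008000→engrave S244 F2622: (63.134,223.413) → (107.716,223.413) → (107.716,130.892) → (63.134,130.892) → (63.134,223.413) (closed)

[2] `<path>` quadratic bezier, #008000→engrave S244 F2622: (106.243,183.424) → (83.428,174.135) → (67.105,156.518) → (57.274,130.571) → (53.934,96.295)

[3] `<polygon>` regular polygon, #008000→engrave S244 F2622: (65.935,189.515) → (81.094,185.121) → (84.868,169.796) → (73.483,158.865) → (58.324,163.259) → (54.550,178.584) → (65.935,189.515) (closed)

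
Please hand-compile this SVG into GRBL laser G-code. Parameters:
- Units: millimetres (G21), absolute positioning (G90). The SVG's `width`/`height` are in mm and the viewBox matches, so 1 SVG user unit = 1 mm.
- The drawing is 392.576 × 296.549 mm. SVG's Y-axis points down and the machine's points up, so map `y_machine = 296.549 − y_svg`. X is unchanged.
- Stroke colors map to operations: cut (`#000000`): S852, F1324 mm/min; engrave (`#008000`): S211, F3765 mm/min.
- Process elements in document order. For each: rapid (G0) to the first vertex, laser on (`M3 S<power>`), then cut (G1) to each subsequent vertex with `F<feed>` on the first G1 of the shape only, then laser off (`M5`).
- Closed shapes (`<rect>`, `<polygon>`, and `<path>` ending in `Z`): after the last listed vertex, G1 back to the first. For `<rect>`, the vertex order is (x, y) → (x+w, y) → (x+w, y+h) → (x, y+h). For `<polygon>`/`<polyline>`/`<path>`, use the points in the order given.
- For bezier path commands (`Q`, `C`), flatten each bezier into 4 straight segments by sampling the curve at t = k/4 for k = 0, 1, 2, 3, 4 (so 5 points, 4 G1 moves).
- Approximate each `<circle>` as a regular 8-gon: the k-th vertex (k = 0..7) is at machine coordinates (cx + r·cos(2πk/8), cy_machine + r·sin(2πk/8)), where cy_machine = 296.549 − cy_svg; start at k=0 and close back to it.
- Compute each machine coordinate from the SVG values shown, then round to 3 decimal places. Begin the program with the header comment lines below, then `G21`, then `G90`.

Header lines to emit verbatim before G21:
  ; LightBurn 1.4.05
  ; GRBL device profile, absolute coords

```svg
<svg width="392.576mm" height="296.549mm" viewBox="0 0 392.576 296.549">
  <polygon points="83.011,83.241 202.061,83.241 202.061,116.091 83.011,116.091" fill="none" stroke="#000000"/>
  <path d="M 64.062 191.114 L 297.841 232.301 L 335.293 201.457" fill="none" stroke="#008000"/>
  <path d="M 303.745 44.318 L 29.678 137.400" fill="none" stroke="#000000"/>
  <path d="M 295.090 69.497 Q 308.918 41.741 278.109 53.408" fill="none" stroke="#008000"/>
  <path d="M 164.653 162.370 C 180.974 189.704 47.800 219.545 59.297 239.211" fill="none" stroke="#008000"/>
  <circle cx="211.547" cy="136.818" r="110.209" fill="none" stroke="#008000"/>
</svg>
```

Since the viewBox matches the mm dimensions, user units are millimetres directly. The only transform is the Y-flip y_m = 296.549 − y_svg.

Shape 1 is a rectangle drawn with `<polygon>`. Its stroke #000000 means cut at S852, F1324. After flipping Y the toolpath is (83.011,213.308) → (202.061,213.308) → (202.061,180.458) → (83.011,180.458) → (83.011,213.308), returning to the start.

Shape 2 is a open polyline drawn with `<path>`. Its stroke #008000 means engrave at S211, F3765. After flipping Y the toolpath is (64.062,105.435) → (297.841,64.248) → (335.293,95.092).

Shape 3 is a line segment drawn with `<path>`. Its stroke #000000 means cut at S852, F1324. After flipping Y the toolpath is (303.745,252.231) → (29.678,159.149).

Shape 4 is a quadratic bezier drawn with `<path>`. Its stroke #008000 means engrave at S211, F3765. After flipping Y the toolpath is (295.090,227.052) → (299.214,238.466) → (297.759,244.952) → (290.724,246.511) → (278.109,243.141).

Shape 5 is a cubic bezier drawn with `<path>`. Its stroke #008000 means engrave at S211, F3765. After flipping Y the toolpath is (164.653,134.179) → (153.460,113.407) → (113.784,92.883) → (73.204,73.797) → (59.297,57.338).

Shape 6 is a circle drawn with `<circle>`. Its stroke #008000 means engrave at S211, F3765. After flipping Y the toolpath is (321.756,159.731) → (289.477,237.661) → (211.547,269.940) → (133.617,237.661) → (101.338,159.731) → (133.617,81.801) → (211.547,49.522) → (289.477,81.801) → (321.756,159.731), returning to the start.

; LightBurn 1.4.05
; GRBL device profile, absolute coords
G21
G90
G0 X83.011 Y213.308
M3 S852
G1 X202.061 Y213.308 F1324
G1 X202.061 Y180.458
G1 X83.011 Y180.458
G1 X83.011 Y213.308
M5
G0 X64.062 Y105.435
M3 S211
G1 X297.841 Y64.248 F3765
G1 X335.293 Y95.092
M5
G0 X303.745 Y252.231
M3 S852
G1 X29.678 Y159.149 F1324
M5
G0 X295.090 Y227.052
M3 S211
G1 X299.214 Y238.466 F3765
G1 X297.759 Y244.952
G1 X290.724 Y246.511
G1 X278.109 Y243.141
M5
G0 X164.653 Y134.179
M3 S211
G1 X153.460 Y113.407 F3765
G1 X113.784 Y92.883
G1 X73.204 Y73.797
G1 X59.297 Y57.338
M5
G0 X321.756 Y159.731
M3 S211
G1 X289.477 Y237.661 F3765
G1 X211.547 Y269.940
G1 X133.617 Y237.661
G1 X101.338 Y159.731
G1 X133.617 Y81.801
G1 X211.547 Y49.522
G1 X289.477 Y81.801
G1 X321.756 Y159.731
M5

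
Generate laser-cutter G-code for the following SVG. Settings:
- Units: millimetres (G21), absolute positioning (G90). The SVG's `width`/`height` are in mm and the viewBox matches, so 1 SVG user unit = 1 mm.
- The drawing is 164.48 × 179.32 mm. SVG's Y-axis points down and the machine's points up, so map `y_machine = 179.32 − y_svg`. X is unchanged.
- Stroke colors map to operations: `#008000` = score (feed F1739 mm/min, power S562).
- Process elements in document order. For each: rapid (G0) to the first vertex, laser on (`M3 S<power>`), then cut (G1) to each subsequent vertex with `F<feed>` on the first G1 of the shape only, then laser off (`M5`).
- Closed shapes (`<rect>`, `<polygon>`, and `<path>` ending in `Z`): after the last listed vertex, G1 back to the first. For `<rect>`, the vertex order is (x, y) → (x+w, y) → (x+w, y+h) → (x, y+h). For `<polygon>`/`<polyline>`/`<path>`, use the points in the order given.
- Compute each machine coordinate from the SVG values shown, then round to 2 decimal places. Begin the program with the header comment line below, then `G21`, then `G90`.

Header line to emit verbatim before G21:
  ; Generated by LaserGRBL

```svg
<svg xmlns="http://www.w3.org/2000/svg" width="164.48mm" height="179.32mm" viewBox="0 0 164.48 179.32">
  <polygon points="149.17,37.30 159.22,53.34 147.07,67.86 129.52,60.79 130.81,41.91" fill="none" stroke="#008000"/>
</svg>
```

viewBox `0 0 164.48 179.32` with mm width/height → 1 unit = 1 mm. Flip: y_m = 179.32 − y_svg.

**Shape 1** — `<polygon>` regular polygon, stroke `#008000` → score (S562, F1739). Machine vertices: (149.17,142.02) → (159.22,125.98) → (147.07,111.46) → (129.52,118.53) → (130.81,137.41) → (149.17,142.02). Closed: final G1 returns to the first vertex.

; Generated by LaserGRBL
G21
G90
G0 X149.17 Y142.02
M3 S562
G1 X159.22 Y125.98 F1739
G1 X147.07 Y111.46
G1 X129.52 Y118.53
G1 X130.81 Y137.41
G1 X149.17 Y142.02
M5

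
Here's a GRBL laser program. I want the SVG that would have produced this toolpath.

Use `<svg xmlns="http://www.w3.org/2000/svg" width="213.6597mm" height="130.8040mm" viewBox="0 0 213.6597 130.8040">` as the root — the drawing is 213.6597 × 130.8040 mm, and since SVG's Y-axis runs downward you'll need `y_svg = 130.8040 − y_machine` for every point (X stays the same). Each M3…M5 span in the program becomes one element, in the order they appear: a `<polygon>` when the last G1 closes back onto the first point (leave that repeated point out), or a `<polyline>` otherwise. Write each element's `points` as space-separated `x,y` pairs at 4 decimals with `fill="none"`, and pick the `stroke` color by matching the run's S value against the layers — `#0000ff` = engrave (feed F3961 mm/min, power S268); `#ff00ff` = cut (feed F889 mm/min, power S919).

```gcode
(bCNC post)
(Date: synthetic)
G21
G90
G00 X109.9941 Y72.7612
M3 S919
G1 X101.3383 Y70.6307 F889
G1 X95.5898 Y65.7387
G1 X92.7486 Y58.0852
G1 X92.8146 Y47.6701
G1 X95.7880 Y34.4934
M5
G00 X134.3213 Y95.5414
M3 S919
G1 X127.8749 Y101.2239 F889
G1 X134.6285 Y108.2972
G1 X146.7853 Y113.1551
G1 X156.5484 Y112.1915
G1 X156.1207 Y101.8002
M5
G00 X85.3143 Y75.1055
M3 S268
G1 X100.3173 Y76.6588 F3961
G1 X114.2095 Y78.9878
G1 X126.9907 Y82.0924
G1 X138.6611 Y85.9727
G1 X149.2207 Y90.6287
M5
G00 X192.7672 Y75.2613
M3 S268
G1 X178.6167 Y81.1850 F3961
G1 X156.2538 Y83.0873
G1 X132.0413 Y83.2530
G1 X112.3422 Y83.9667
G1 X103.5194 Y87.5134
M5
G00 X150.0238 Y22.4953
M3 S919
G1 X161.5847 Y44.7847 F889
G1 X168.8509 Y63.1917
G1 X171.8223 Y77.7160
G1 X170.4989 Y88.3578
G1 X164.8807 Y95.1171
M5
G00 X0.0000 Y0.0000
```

<svg xmlns="http://www.w3.org/2000/svg" width="213.6597mm" height="130.8040mm" viewBox="0 0 213.6597 130.8040">
  <polyline points="109.9941,58.0428 101.3383,60.1733 95.5898,65.0653 92.7486,72.7188 92.8146,83.1339 95.7880,96.3106" fill="none" stroke="#ff00ff"/>
  <polyline points="134.3213,35.2626 127.8749,29.5801 134.6285,22.5068 146.7853,17.6489 156.5484,18.6125 156.1207,29.0038" fill="none" stroke="#ff00ff"/>
  <polyline points="85.3143,55.6985 100.3173,54.1452 114.2095,51.8162 126.9907,48.7116 138.6611,44.8313 149.2207,40.1753" fill="none" stroke="#0000ff"/>
  <polyline points="192.7672,55.5427 178.6167,49.6190 156.2538,47.7167 132.0413,47.5510 112.3422,46.8373 103.5194,43.2906" fill="none" stroke="#0000ff"/>
  <polyline points="150.0238,108.3087 161.5847,86.0193 168.8509,67.6123 171.8223,53.0880 170.4989,42.4462 164.8807,35.6869" fill="none" stroke="#ff00ff"/>
</svg>

Each laser-on run becomes one SVG element. Flip Y back into SVG space with y_svg = 130.8040 − y_machine.

Run 1: the run's S919 means `#ff00ff` (cut). The run is open, so emit a `<polyline>` with points (Y-flipped): 109.9941,58.0428 101.3383,60.1733 95.5898,65.0653 92.7486,72.7188 92.8146,83.1339 95.7880,96.3106.

Run 2: the run's S919 means `#ff00ff` (cut). The run is open, so emit a `<polyline>` with points (Y-flipped): 134.3213,35.2626 127.8749,29.5801 134.6285,22.5068 146.7853,17.6489 156.5484,18.6125 156.1207,29.0038.

Run 3: power S268 maps to stroke `#0000ff` (engrave). The run is open, so emit a `<polyline>` with points (Y-flipped): 85.3143,55.6985 100.3173,54.1452 114.2095,51.8162 126.9907,48.7116 138.6611,44.8313 149.2207,40.1753.

Run 4: S268 ⇒ engrave layer `#0000ff`. The run is open, so emit a `<polyline>` with points (Y-flipped): 192.7672,55.5427 178.6167,49.6190 156.2538,47.7167 132.0413,47.5510 112.3422,46.8373 103.5194,43.2906.

Run 5: the run's S919 means `#ff00ff` (cut). The run is open, so emit a `<polyline>` with points (Y-flipped): 150.0238,108.3087 161.5847,86.0193 168.8509,67.6123 171.8223,53.0880 170.4989,42.4462 164.8807,35.6869.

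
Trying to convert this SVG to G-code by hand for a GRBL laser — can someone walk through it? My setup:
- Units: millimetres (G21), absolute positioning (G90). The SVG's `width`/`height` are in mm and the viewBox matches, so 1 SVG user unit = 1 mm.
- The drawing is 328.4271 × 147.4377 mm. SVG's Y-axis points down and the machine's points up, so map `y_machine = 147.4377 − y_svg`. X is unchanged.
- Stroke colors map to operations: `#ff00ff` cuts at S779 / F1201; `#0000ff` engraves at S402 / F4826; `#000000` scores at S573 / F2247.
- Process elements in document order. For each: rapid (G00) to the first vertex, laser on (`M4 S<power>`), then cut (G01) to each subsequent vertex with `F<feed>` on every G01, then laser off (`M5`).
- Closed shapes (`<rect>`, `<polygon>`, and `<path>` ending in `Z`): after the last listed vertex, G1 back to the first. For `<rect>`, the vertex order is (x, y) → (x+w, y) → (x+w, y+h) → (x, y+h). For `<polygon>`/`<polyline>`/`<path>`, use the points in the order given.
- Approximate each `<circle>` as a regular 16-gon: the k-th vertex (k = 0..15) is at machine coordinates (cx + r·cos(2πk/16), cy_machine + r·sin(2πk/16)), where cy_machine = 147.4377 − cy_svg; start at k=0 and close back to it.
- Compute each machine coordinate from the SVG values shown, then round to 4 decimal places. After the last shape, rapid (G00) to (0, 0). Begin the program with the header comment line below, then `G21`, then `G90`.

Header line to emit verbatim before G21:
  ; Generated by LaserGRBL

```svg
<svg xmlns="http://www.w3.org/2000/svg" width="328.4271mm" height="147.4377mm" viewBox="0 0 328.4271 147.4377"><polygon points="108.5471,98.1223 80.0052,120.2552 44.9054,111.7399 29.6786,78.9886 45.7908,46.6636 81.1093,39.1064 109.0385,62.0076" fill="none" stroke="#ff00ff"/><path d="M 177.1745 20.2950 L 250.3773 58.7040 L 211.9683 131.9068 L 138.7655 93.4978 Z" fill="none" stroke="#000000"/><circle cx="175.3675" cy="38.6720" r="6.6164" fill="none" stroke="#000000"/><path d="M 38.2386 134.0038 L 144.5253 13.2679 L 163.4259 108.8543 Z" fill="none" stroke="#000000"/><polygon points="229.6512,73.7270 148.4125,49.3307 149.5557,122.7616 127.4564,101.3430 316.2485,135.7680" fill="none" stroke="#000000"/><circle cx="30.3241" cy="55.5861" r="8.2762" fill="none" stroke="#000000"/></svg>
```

; Generated by LaserGRBL
G21
G90
G00 X108.5471 Y49.3154
M4 S779
G01 X80.0052 Y27.1825 F1201
G01 X44.9054 Y35.6978 F1201
G01 X29.6786 Y68.4491 F1201
G01 X45.7908 Y100.7741 F1201
G01 X81.1093 Y108.3313 F1201
G01 X109.0385 Y85.4301 F1201
G01 X108.5471 Y49.3154 F1201
M5
G00 X177.1745 Y127.1427
M4 S573
G01 X250.3773 Y88.7337 F2247
G01 X211.9683 Y15.5309 F2247
G01 X138.7655 Y53.9399 F2247
G01 X177.1745 Y127.1427 F2247
M5
G00 X181.9839 Y108.7657
M4 S573
G01 X181.4803 Y111.2977 F2247
G01 X180.0460 Y113.4442 F2247
G01 X177.8995 Y114.8785 F2247
G01 X175.3675 Y115.3821 F2247
G01 X172.8355 Y114.8785 F2247
G01 X170.6890 Y113.4442 F2247
G01 X169.2547 Y111.2977 F2247
G01 X168.7511 Y108.7657 F2247
G01 X169.2547 Y106.2337 F2247
G01 X170.6890 Y104.0872 F2247
G01 X172.8355 Y102.6529 F2247
G01 X175.3675 Y102.1493 F2247
G01 X177.8995 Y102.6529 F2247
G01 X180.0460 Y104.0872 F2247
G01 X181.4803 Y106.2337 F2247
G01 X181.9839 Y108.7657 F2247
M5
G00 X38.2386 Y13.4339
M4 S573
G01 X144.5253 Y134.1698 F2247
G01 X163.4259 Y38.5834 F2247
G01 X38.2386 Y13.4339 F2247
M5
G00 X229.6512 Y73.7107
M4 S573
G01 X148.4125 Y98.1070 F2247
G01 X149.5557 Y24.6761 F2247
G01 X127.4564 Y46.0947 F2247
G01 X316.2485 Y11.6697 F2247
G01 X229.6512 Y73.7107 F2247
M5
G00 X38.6003 Y91.8516
M4 S573
G01 X37.9703 Y95.0188 F2247
G01 X36.1763 Y97.7038 F2247
G01 X33.4913 Y99.4978 F2247
G01 X30.3241 Y100.1278 F2247
G01 X27.1569 Y99.4978 F2247
G01 X24.4719 Y97.7038 F2247
G01 X22.6779 Y95.0188 F2247
G01 X22.0479 Y91.8516 F2247
G01 X22.6779 Y88.6844 F2247
G01 X24.4719 Y85.9994 F2247
G01 X27.1569 Y84.2054 F2247
G01 X30.3241 Y83.5754 F2247
G01 X33.4913 Y84.2054 F2247
G01 X36.1763 Y85.9994 F2247
G01 X37.9703 Y88.6844 F2247
G01 X38.6003 Y91.8516 F2247
M5
G00 X0.0000 Y0.0000

1 u = 1 mm; y_m = 147.4377 − y.

[1] `<polygon>` regular polygon, #ff00ff→cut S779 F1201: (108.5471,49.3154) → (80.0052,27.1825) → (44.9054,35.6978) → (29.6786,68.4491) → (45.7908,100.7741) → (81.1093,108.3313) → (109.0385,85.4301) → (108.5471,49.3154) (closed)

[2] `<path>` regular polygon, #000000→score S573 F2247: (177.1745,127.1427) → (250.3773,88.7337) → (211.9683,15.5309) → (138.7655,53.9399) → (177.1745,127.1427) (closed)

[3] `<circle>` circle, #000000→score S573 F2247: (181.9839,108.7657) → (181.4803,111.2977) → (180.0460,113.4442) → (177.8995,114.8785) → (175.3675,115.3821) → (172.8355,114.8785) → (170.6890,113.4442) → (169.2547,111.2977) → (168.7511,108.7657) → (169.2547,106.2337) → (170.6890,104.0872) → (172.8355,102.6529) → (175.3675,102.1493) → (177.8995,102.6529) → (180.0460,104.0872) → (181.4803,106.2337) → (181.9839,108.7657) (closed)

[4] `<path>` closed polygon, #000000→score S573 F2247: (38.2386,13.4339) → (144.5253,134.1698) → (163.4259,38.5834) → (38.2386,13.4339) (closed)

[5] `<polygon>` closed polygon, #000000→score S573 F2247: (229.6512,73.7107) → (148.4125,98.1070) → (149.5557,24.6761) → (127.4564,46.0947) → (316.2485,11.6697) → (229.6512,73.7107) (closed)

[6] `<circle>` circle, #000000→score S573 F2247: (38.6003,91.8516) → (37.9703,95.0188) → (36.1763,97.7038) → (33.4913,99.4978) → (30.3241,100.1278) → (27.1569,99.4978) → (24.4719,97.7038) → (22.6779,95.0188) → (22.0479,91.8516) → (22.6779,88.6844) → (24.4719,85.9994) → (27.1569,84.2054) → (30.3241,83.5754) → (33.4913,84.2054) → (36.1763,85.9994) → (37.9703,88.6844) → (38.6003,91.8516) (closed)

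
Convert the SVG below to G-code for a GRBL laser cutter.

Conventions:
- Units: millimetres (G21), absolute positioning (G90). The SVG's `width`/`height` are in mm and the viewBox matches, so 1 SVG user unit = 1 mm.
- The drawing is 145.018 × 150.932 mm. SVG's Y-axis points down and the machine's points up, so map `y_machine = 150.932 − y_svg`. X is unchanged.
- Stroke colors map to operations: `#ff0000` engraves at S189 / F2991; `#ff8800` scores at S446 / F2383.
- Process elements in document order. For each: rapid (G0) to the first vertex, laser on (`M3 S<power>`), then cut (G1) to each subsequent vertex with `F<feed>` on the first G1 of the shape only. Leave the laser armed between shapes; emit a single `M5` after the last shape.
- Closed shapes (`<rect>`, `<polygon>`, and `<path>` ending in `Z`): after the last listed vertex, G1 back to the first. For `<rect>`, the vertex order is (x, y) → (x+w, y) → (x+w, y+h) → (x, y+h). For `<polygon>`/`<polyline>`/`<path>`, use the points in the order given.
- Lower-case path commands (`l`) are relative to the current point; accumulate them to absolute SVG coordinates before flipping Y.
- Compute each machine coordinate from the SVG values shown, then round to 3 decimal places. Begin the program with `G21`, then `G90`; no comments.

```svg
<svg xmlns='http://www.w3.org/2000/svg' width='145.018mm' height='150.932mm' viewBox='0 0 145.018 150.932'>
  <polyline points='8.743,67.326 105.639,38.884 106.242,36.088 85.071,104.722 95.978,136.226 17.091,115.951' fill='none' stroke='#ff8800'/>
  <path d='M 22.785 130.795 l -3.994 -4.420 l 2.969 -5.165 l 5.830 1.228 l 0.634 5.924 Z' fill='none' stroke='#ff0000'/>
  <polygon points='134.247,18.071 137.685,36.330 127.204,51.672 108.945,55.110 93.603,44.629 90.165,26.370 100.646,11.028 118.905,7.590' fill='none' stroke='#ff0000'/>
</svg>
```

1 u = 1 mm; y_m = 150.932 − y.

[1] `<polyline>` open polyline, #ff8800→score S446 F2383: (8.743,83.606) → (105.639,112.048) → (106.242,114.844) → (85.071,46.210) → (95.978,14.706) → (17.091,34.981)

[2] `<path>` regular polygon, #ff0000→engrave S189 F2991: (22.785,20.137) → (18.791,24.557) → (21.760,29.722) → (27.590,28.494) → (28.224,22.570) → (22.785,20.137) (closed)

[3] `<polygon>` regular polygon, #ff0000→engrave S189 F2991: (134.247,132.861) → (137.685,114.602) → (127.204,99.260) → (108.945,95.822) → (93.603,106.303) → (90.165,124.562) → (100.646,139.904) → (118.905,143.342) → (134.247,132.861) (closed)

G21
G90
G0 X8.743 Y83.606
M3 S446
G1 X105.639 Y112.048 F2383
G1 X106.242 Y114.844
G1 X85.071 Y46.210
G1 X95.978 Y14.706
G1 X17.091 Y34.981
G0 X22.785 Y20.137
M3 S189
G1 X18.791 Y24.557 F2991
G1 X21.760 Y29.722
G1 X27.590 Y28.494
G1 X28.224 Y22.570
G1 X22.785 Y20.137
G0 X134.247 Y132.861
M3 S189
G1 X137.685 Y114.602 F2991
G1 X127.204 Y99.260
G1 X108.945 Y95.822
G1 X93.603 Y106.303
G1 X90.165 Y124.562
G1 X100.646 Y139.904
G1 X118.905 Y143.342
G1 X134.247 Y132.861
M5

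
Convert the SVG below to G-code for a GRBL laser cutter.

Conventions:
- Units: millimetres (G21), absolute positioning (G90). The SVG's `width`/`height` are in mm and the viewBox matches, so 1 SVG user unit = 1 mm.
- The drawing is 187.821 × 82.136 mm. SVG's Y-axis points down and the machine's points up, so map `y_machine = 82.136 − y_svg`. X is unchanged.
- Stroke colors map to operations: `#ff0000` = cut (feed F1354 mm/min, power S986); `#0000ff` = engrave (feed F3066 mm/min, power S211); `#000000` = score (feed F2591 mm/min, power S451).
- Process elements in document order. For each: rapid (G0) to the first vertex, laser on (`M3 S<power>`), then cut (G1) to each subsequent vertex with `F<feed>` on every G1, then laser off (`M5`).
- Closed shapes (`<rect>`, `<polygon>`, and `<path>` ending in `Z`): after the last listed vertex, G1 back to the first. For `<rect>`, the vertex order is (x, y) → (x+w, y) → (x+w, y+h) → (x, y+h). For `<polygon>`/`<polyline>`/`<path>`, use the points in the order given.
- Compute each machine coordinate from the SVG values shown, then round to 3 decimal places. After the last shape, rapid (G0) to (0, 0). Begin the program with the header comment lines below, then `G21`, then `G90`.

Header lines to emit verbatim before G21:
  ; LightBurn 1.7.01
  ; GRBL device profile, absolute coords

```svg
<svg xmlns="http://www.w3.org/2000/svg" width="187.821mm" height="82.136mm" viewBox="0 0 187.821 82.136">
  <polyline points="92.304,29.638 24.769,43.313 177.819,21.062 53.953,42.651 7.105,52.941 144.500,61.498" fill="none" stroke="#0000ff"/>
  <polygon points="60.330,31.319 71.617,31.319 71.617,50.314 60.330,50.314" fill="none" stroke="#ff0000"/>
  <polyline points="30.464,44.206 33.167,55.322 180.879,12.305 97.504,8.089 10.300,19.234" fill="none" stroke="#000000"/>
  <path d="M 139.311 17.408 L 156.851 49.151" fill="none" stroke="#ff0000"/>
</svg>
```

1 u = 1 mm; y_m = 82.136 − y.

[1] `<polyline>` open polyline, #0000ff→engrave S211 F3066: (92.304,52.498) → (24.769,38.823) → (177.819,61.074) → (53.953,39.485) → (7.105,29.195) → (144.500,20.638)

[2] `<polygon>` rectangle, #ff0000→cut S986 F1354: (60.330,50.817) → (71.617,50.817) → (71.617,31.822) → (60.330,31.822) → (60.330,50.817) (closed)

[3] `<polyline>` open polyline, #000000→score S451 F2591: (30.464,37.930) → (33.167,26.814) → (180.879,69.831) → (97.504,74.047) → (10.300,62.902)

[4] `<path>` line segment, #ff0000→cut S986 F1354: (139.311,64.728) → (156.851,32.985)

; LightBurn 1.7.01
; GRBL device profile, absolute coords
G21
G90
G0 X92.304 Y52.498
M3 S211
G1 X24.769 Y38.823 F3066
G1 X177.819 Y61.074 F3066
G1 X53.953 Y39.485 F3066
G1 X7.105 Y29.195 F3066
G1 X144.500 Y20.638 F3066
M5
G0 X60.330 Y50.817
M3 S986
G1 X71.617 Y50.817 F1354
G1 X71.617 Y31.822 F1354
G1 X60.330 Y31.822 F1354
G1 X60.330 Y50.817 F1354
M5
G0 X30.464 Y37.930
M3 S451
G1 X33.167 Y26.814 F2591
G1 X180.879 Y69.831 F2591
G1 X97.504 Y74.047 F2591
G1 X10.300 Y62.902 F2591
M5
G0 X139.311 Y64.728
M3 S986
G1 X156.851 Y32.985 F1354
M5
G0 X0.000 Y0.000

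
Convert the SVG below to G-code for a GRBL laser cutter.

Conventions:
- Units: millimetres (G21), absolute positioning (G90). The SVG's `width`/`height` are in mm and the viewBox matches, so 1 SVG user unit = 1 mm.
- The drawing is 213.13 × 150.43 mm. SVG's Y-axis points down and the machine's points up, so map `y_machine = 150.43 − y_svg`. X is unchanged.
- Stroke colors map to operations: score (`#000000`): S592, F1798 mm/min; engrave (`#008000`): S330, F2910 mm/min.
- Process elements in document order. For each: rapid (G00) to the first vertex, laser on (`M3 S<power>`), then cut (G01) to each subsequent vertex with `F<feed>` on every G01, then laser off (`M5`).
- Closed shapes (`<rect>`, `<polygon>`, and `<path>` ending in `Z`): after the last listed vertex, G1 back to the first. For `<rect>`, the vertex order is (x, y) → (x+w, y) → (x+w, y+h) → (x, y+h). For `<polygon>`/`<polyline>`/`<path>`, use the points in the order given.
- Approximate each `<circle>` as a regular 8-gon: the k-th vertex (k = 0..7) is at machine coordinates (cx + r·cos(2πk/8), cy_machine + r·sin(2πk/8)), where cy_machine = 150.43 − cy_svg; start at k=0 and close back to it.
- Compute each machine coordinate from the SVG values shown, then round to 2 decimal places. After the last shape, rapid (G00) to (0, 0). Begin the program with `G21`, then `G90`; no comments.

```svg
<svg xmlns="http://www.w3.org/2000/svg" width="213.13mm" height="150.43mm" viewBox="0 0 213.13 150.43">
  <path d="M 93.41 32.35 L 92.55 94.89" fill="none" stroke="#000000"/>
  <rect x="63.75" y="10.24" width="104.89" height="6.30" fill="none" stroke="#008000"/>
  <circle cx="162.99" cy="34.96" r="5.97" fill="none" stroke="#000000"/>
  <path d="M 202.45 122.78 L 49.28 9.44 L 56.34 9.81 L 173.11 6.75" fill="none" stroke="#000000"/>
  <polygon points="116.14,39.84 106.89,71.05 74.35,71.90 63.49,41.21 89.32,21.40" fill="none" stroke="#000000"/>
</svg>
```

1 u = 1 mm; y_m = 150.43 − y.

[1] `<path>` line segment, #000000→score S592 F1798: (93.41,118.08) → (92.55,55.54)

[2] `<rect>` rectangle, #008000→engrave S330 F2910: (63.75,140.19) → (168.64,140.19) → (168.64,133.89) → (63.75,133.89) → (63.75,140.19) (closed)

[3] `<circle>` circle, #000000→score S592 F1798: (168.96,115.47) → (167.21,119.69) → (162.99,121.44) → (158.77,119.69) → (157.02,115.47) → (158.77,111.25) → (162.99,109.50) → (167.21,111.25) → (168.96,115.47) (closed)

[4] `<path>` open polyline, #000000→score S592 F1798: (202.45,27.65) → (49.28,140.99) → (56.34,140.62) → (173.11,143.68)

[5] `<polygon>` regular polygon, #000000→score S592 F1798: (116.14,110.59) → (106.89,79.38) → (74.35,78.53) → (63.49,109.22) → (89.32,129.03) → (116.14,110.59) (closed)

G21
G90
G00 X93.41 Y118.08
M3 S592
G01 X92.55 Y55.54 F1798
M5
G00 X63.75 Y140.19
M3 S330
G01 X168.64 Y140.19 F2910
G01 X168.64 Y133.89 F2910
G01 X63.75 Y133.89 F2910
G01 X63.75 Y140.19 F2910
M5
G00 X168.96 Y115.47
M3 S592
G01 X167.21 Y119.69 F1798
G01 X162.99 Y121.44 F1798
G01 X158.77 Y119.69 F1798
G01 X157.02 Y115.47 F1798
G01 X158.77 Y111.25 F1798
G01 X162.99 Y109.50 F1798
G01 X167.21 Y111.25 F1798
G01 X168.96 Y115.47 F1798
M5
G00 X202.45 Y27.65
M3 S592
G01 X49.28 Y140.99 F1798
G01 X56.34 Y140.62 F1798
G01 X173.11 Y143.68 F1798
M5
G00 X116.14 Y110.59
M3 S592
G01 X106.89 Y79.38 F1798
G01 X74.35 Y78.53 F1798
G01 X63.49 Y109.22 F1798
G01 X89.32 Y129.03 F1798
G01 X116.14 Y110.59 F1798
M5
G00 X0.00 Y0.00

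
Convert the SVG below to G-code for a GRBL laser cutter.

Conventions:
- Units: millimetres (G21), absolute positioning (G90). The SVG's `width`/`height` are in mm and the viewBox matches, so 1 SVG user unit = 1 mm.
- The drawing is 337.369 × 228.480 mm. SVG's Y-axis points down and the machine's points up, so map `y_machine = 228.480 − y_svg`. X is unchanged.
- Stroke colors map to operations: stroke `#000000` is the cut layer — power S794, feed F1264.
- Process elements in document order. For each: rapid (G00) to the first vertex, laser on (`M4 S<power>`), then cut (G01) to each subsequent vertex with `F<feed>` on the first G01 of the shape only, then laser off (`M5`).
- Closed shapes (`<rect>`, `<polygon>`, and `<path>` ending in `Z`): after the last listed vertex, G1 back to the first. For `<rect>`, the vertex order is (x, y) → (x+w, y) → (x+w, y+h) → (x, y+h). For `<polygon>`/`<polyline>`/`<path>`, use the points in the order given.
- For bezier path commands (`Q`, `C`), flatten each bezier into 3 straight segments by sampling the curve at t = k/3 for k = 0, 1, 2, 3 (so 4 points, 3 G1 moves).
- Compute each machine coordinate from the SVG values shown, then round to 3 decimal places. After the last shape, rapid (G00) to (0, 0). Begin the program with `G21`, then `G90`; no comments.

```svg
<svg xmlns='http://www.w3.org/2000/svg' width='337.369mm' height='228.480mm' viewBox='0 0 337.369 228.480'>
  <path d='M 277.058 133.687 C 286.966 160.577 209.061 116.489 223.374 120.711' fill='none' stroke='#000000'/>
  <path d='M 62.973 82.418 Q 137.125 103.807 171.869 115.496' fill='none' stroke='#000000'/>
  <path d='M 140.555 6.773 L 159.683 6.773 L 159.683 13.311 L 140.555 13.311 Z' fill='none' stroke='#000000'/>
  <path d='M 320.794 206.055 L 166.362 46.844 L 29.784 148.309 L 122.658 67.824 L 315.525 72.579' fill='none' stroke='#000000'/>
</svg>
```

1 u = 1 mm; y_m = 228.480 − y.

[1] `<path>` cubic bezier, #000000→cut S794 F1264: (277.058,94.793) → (264.363,87.144) → (233.133,100.306) → (223.374,107.769)

[2] `<path>` quadratic bezier, #000000→cut S794 F1264: (62.973,146.062) → (108.029,132.880) → (144.328,121.854) → (171.869,112.984)

[3] `<path>` rectangle, #000000→cut S794 F1264: (140.555,221.707) → (159.683,221.707) → (159.683,215.169) → (140.555,215.169) → (140.555,221.707) (closed)

[4] `<path>` open polyline, #000000→cut S794 F1264: (320.794,22.425) → (166.362,181.636) → (29.784,80.171) → (122.658,160.656) → (315.525,155.901)

G21
G90
G00 X277.058 Y94.793
M4 S794
G01 X264.363 Y87.144 F1264
G01 X233.133 Y100.306
G01 X223.374 Y107.769
M5
G00 X62.973 Y146.062
M4 S794
G01 X108.029 Y132.880 F1264
G01 X144.328 Y121.854
G01 X171.869 Y112.984
M5
G00 X140.555 Y221.707
M4 S794
G01 X159.683 Y221.707 F1264
G01 X159.683 Y215.169
G01 X140.555 Y215.169
G01 X140.555 Y221.707
M5
G00 X320.794 Y22.425
M4 S794
G01 X166.362 Y181.636 F1264
G01 X29.784 Y80.171
G01 X122.658 Y160.656
G01 X315.525 Y155.901
M5
G00 X0.000 Y0.000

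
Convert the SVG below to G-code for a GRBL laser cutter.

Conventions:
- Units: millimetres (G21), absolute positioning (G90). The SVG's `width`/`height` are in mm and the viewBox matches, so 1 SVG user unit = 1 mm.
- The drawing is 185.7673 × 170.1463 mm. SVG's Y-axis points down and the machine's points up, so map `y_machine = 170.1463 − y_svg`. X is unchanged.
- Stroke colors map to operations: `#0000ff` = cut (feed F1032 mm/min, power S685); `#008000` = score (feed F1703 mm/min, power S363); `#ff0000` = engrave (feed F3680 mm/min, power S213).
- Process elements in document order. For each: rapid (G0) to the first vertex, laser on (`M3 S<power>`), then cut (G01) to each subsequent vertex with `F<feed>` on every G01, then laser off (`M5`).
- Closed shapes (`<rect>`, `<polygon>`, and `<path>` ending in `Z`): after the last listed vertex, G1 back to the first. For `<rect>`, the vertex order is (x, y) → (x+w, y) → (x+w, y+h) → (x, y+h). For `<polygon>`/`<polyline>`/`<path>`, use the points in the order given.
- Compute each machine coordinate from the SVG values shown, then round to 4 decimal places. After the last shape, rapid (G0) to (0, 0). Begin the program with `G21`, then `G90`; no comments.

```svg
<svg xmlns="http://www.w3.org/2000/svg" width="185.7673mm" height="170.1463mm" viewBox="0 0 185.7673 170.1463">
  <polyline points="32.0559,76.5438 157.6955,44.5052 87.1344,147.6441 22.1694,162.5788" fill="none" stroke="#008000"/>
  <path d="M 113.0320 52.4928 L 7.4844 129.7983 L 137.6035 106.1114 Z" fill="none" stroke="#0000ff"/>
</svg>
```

G21
G90
G0 X32.0559 Y93.6025
M3 S363
G01 X157.6955 Y125.6411 F1703
G01 X87.1344 Y22.5022 F1703
G01 X22.1694 Y7.5675 F1703
M5
G0 X113.0320 Y117.6535
M3 S685
G01 X7.4844 Y40.3480 F1032
G01 X137.6035 Y64.0349 F1032
G01 X113.0320 Y117.6535 F1032
M5
G0 X0.0000 Y0.0000

1 u = 1 mm; y_m = 170.1463 − y.

[1] `<polyline>` open polyline, #008000→score S363 F1703: (32.0559,93.6025) → (157.6955,125.6411) → (87.1344,22.5022) → (22.1694,7.5675)

[2] `<path>` closed polygon, #0000ff→cut S685 F1032: (113.0320,117.6535) → (7.4844,40.3480) → (137.6035,64.0349) → (113.0320,117.6535) (closed)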